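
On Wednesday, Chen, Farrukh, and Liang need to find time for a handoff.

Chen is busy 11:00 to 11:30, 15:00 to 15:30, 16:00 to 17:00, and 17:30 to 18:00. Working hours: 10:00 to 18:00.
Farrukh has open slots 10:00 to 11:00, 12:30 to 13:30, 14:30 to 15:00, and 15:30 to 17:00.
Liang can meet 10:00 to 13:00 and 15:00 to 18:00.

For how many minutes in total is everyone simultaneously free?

Chen free within 10:00–18:00: 10:00–11:00, 11:30–15:00, 15:30–16:00, 17:00–17:30.
Chen ∩ Farrukh: 10:00–11:00, 12:30–13:30, 14:30–15:00, 15:30–16:00.
Chen ∩ Farrukh ∩ Liang: 10:00–11:00, 12:30–13:00, 15:30–16:00.
Total common minutes: 60 + 30 + 30 = 120.

120 minutes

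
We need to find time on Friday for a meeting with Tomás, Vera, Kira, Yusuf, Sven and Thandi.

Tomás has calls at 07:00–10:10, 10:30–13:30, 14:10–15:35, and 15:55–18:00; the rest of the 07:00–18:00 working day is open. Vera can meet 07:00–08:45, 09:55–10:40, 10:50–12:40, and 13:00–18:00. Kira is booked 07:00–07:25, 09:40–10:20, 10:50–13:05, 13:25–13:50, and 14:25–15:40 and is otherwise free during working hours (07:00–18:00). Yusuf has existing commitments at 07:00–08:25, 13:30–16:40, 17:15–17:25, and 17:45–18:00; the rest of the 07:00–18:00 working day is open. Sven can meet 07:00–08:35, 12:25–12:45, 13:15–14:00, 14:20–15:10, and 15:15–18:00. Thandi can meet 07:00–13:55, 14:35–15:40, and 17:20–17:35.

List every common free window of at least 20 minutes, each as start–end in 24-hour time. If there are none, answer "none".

Tomás free within 07:00–18:00: 10:10–10:30, 13:30–14:10, 15:35–15:55.
Kira free within 07:00–18:00: 07:25–09:40, 10:20–10:50, 13:05–13:25, 13:50–14:25, 15:40–18:00.
Yusuf free within 07:00–18:00: 08:25–13:30, 16:40–17:15, 17:25–17:45.
Tomás ∩ Vera: 10:10–10:30, 13:30–14:10, 15:35–15:55.
Tomás ∩ Vera ∩ Kira: 10:20–10:30, 13:50–14:10, 15:40–15:55.
Tomás ∩ Vera ∩ Kira ∩ Yusuf: 10:20–10:30.
Tomás ∩ Vera ∩ Kira ∩ Yusuf ∩ Sven: (none).
Tomás ∩ Vera ∩ Kira ∩ Yusuf ∩ Sven ∩ Thandi: (none).
Windows ≥ 20 min: (none).

none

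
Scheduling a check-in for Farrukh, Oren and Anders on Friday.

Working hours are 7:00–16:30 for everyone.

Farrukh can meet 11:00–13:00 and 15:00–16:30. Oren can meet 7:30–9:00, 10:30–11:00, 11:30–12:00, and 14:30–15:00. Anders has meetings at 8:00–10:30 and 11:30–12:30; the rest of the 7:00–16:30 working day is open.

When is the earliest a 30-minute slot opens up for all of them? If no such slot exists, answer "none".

Anders free within 07:00–16:30: 07:00–08:00, 10:30–11:30, 12:30–16:30.
Farrukh ∩ Oren: 11:30–12:00.
Farrukh ∩ Oren ∩ Anders: (none).
Windows ≥ 30 min: (none).

none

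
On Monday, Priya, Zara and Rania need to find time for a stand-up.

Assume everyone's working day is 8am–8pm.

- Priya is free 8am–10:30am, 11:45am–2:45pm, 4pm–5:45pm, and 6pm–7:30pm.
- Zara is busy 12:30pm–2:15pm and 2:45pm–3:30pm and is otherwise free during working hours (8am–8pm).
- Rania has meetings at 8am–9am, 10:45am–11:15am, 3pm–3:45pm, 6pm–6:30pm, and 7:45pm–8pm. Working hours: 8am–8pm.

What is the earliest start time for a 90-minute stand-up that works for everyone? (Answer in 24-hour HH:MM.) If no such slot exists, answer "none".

Zara free within 08:00–20:00: 08:00–12:30, 14:15–14:45, 15:30–20:00.
Rania free within 08:00–20:00: 09:00–10:45, 11:15–15:00, 15:45–18:00, 18:30–19:45.
Priya ∩ Zara: 08:00–10:30, 11:45–12:30, 14:15–14:45, 16:00–17:45, 18:00–19:30.
Priya ∩ Zara ∩ Rania: 09:00–10:30, 11:45–12:30, 14:15–14:45, 16:00–17:45, 18:30–19:30.
Windows ≥ 90 min: 09:00–10:30, 16:00–17:45.
Earliest such window starts at 09:00.

09:00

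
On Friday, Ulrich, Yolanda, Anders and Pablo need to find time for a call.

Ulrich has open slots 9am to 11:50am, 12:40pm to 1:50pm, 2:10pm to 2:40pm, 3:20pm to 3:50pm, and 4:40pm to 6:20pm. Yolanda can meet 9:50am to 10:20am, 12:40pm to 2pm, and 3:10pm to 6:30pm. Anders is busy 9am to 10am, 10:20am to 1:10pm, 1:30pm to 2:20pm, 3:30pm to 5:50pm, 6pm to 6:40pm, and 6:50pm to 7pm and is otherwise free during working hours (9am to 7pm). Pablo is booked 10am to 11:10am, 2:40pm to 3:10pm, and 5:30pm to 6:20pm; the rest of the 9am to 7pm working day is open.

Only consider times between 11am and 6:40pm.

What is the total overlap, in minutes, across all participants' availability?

Anders free within 09:00–19:00: 10:00–10:20, 13:10–13:30, 14:20–15:30, 17:50–18:00, 18:40–18:50.
Pablo free within 09:00–19:00: 09:00–10:00, 11:10–14:40, 15:10–17:30, 18:20–19:00.
Ulrich ∩ Yolanda: 09:50–10:20, 12:40–13:50, 15:20–15:50, 16:40–18:20.
Ulrich ∩ Yolanda ∩ Anders: 10:00–10:20, 13:10–13:30, 15:20–15:30, 17:50–18:00.
Ulrich ∩ Yolanda ∩ Anders ∩ Pablo: 13:10–13:30, 15:20–15:30.
Restricted to 11:00–18:40: 13:10–13:30, 15:20–15:30.
Total common minutes: 20 + 10 = 30.

30 minutes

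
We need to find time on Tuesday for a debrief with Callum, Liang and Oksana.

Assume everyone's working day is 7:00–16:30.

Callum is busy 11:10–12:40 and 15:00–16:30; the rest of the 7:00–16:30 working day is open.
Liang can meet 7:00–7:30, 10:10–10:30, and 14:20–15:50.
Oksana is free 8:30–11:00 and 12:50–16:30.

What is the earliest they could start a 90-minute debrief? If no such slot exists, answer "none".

Callum free within 07:00–16:30: 07:00–11:10, 12:40–15:00.
Callum ∩ Liang: 07:00–07:30, 10:10–10:30, 14:20–15:00.
Callum ∩ Liang ∩ Oksana: 10:10–10:30, 14:20–15:00.
Windows ≥ 90 min: (none).

none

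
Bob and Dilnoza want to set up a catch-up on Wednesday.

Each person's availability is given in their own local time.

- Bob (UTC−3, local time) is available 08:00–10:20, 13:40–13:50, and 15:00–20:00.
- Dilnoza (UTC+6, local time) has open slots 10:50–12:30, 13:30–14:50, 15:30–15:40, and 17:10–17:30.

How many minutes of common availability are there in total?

20 minutes

Bob → UTC: 11:00–13:20, 16:40–16:50, 18:00–23:00.
Dilnoza → UTC: 04:50–06:30, 07:30–08:50, 09:30–09:40, 11:10–11:30.
Bob ∩ Dilnoza: 11:10–11:30.
Total common minutes: 20.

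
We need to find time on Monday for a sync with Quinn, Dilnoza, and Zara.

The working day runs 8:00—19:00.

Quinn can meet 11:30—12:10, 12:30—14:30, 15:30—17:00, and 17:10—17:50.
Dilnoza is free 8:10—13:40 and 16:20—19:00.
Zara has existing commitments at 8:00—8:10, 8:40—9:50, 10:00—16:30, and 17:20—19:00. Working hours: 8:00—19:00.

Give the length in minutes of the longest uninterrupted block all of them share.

30 minutes

Zara free within 08:00–19:00: 08:10–08:40, 09:50–10:00, 16:30–17:20.
Quinn ∩ Dilnoza: 11:30–12:10, 12:30–13:40, 16:20–17:00, 17:10–17:50.
Quinn ∩ Dilnoza ∩ Zara: 16:30–17:00, 17:10–17:20.
Common window lengths: 30, 10 min; longest is 30.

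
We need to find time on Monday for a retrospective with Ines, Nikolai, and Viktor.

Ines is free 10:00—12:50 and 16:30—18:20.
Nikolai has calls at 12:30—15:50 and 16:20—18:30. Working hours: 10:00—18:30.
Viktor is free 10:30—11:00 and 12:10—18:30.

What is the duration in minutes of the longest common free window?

30 minutes

Nikolai free within 10:00–18:30: 10:00–12:30, 15:50–16:20.
Ines ∩ Nikolai: 10:00–12:30.
Ines ∩ Nikolai ∩ Viktor: 10:30–11:00, 12:10–12:30.
Common window lengths: 30, 20 min; longest is 30.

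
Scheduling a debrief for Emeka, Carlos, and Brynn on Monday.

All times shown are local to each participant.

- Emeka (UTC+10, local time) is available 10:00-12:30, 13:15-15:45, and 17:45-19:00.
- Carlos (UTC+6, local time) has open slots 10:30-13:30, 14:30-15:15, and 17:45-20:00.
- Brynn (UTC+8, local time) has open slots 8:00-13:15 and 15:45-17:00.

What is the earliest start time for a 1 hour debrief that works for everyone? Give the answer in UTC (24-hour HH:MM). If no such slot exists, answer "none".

none

Emeka → UTC: 00:00–02:30, 03:15–05:45, 07:45–09:00.
Carlos → UTC: 04:30–07:30, 08:30–09:15, 11:45–14:00.
Brynn → UTC: 00:00–05:15, 07:45–09:00.
Emeka ∩ Carlos: 04:30–05:45, 08:30–09:00.
Emeka ∩ Carlos ∩ Brynn: 04:30–05:15, 08:30–09:00.
Windows ≥ 60 min: (none).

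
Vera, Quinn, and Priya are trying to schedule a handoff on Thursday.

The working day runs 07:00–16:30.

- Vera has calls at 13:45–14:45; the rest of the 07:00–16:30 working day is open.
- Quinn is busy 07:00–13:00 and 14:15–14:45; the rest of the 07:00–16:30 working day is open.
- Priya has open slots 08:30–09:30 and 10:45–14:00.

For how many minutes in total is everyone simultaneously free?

Vera free within 07:00–16:30: 07:00–13:45, 14:45–16:30.
Quinn free within 07:00–16:30: 13:00–14:15, 14:45–16:30.
Vera ∩ Quinn: 13:00–13:45, 14:45–16:30.
Vera ∩ Quinn ∩ Priya: 13:00–13:45.
Total common minutes: 45.

45 minutes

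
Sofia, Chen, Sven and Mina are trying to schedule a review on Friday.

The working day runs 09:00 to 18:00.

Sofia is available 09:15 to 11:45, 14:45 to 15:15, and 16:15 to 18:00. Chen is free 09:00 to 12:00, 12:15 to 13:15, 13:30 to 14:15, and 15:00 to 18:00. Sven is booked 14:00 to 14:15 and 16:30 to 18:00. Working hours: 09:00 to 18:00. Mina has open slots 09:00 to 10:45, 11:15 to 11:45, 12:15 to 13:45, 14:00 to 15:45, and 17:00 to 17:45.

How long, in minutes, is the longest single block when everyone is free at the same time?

Sven free within 09:00–18:00: 09:00–14:00, 14:15–16:30.
Sofia ∩ Chen: 09:15–11:45, 15:00–15:15, 16:15–18:00.
Sofia ∩ Chen ∩ Sven: 09:15–11:45, 15:00–15:15, 16:15–16:30.
Sofia ∩ Chen ∩ Sven ∩ Mina: 09:15–10:45, 11:15–11:45, 15:00–15:15.
Common window lengths: 90, 30, 15 min; longest is 90.

90 minutes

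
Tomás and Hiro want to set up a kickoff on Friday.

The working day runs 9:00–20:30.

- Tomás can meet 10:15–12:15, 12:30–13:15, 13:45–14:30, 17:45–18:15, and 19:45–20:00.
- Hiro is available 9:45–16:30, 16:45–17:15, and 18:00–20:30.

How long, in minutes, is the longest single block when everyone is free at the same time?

120 minutes

Tomás ∩ Hiro: 10:15–12:15, 12:30–13:15, 13:45–14:30, 18:00–18:15, 19:45–20:00.
Common window lengths: 120, 45, 45, 15, 15 min; longest is 120.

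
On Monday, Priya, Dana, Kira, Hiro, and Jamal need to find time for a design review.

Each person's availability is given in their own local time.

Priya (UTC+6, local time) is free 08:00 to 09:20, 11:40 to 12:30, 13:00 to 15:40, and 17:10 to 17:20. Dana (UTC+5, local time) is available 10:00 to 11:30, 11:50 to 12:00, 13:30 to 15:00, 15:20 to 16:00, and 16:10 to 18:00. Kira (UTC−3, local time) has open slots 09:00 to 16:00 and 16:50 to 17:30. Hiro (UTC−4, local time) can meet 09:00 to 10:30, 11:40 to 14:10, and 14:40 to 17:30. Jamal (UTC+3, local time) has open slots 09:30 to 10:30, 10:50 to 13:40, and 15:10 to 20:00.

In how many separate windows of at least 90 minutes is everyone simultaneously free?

0

Priya → UTC: 02:00–03:20, 05:40–06:30, 07:00–09:40, 11:10–11:20.
Dana → UTC: 05:00–06:30, 06:50–07:00, 08:30–10:00, 10:20–11:00, 11:10–13:00.
Kira → UTC: 12:00–19:00, 19:50–20:30.
Hiro → UTC: 13:00–14:30, 15:40–18:10, 18:40–21:30.
Jamal → UTC: 06:30–07:30, 07:50–10:40, 12:10–17:00.
Priya ∩ Dana: 05:40–06:30, 08:30–09:40, 11:10–11:20.
Priya ∩ Dana ∩ Kira: (none).
Priya ∩ Dana ∩ Kira ∩ Hiro: (none).
Priya ∩ Dana ∩ Kira ∩ Hiro ∩ Jamal: (none).
Windows ≥ 90 min: (none).
That's 0 windows.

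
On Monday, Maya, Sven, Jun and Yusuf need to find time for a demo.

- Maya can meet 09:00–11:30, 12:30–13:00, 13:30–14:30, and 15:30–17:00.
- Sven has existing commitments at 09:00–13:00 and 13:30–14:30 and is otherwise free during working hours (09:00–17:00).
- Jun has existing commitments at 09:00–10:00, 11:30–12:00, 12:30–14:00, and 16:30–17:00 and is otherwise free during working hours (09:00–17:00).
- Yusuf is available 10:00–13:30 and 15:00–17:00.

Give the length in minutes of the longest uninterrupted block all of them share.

Sven free within 09:00–17:00: 13:00–13:30, 14:30–17:00.
Jun free within 09:00–17:00: 10:00–11:30, 12:00–12:30, 14:00–16:30.
Maya ∩ Sven: 15:30–17:00.
Maya ∩ Sven ∩ Jun: 15:30–16:30.
Maya ∩ Sven ∩ Jun ∩ Yusuf: 15:30–16:30.
Single common window of 60 minutes.

60 minutes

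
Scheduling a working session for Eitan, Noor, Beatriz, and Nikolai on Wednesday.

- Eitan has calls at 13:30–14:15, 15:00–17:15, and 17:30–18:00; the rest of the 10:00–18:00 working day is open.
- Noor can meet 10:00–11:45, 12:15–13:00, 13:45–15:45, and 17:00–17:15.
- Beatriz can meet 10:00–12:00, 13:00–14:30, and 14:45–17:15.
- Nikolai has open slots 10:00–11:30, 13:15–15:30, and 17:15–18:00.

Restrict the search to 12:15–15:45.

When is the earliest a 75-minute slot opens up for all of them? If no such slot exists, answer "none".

Eitan free within 10:00–18:00: 10:00–13:30, 14:15–15:00, 17:15–17:30.
Eitan ∩ Noor: 10:00–11:45, 12:15–13:00, 14:15–15:00.
Eitan ∩ Noor ∩ Beatriz: 10:00–11:45, 14:15–14:30, 14:45–15:00.
Eitan ∩ Noor ∩ Beatriz ∩ Nikolai: 10:00–11:30, 14:15–14:30, 14:45–15:00.
Restricted to 12:15–15:45: 14:15–14:30, 14:45–15:00.
Windows ≥ 75 min: (none).

none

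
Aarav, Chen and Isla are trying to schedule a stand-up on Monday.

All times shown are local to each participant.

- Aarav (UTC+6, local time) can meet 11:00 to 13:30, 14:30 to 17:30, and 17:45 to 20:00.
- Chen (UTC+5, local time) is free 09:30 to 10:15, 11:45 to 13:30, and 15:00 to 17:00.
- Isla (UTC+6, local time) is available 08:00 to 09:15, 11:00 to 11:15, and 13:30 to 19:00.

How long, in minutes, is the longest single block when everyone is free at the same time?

Aarav → UTC: 05:00–07:30, 08:30–11:30, 11:45–14:00.
Chen → UTC: 04:30–05:15, 06:45–08:30, 10:00–12:00.
Isla → UTC: 02:00–03:15, 05:00–05:15, 07:30–13:00.
Aarav ∩ Chen: 05:00–05:15, 06:45–07:30, 10:00–11:30, 11:45–12:00.
Aarav ∩ Chen ∩ Isla: 05:00–05:15, 10:00–11:30, 11:45–12:00.
Common window lengths: 15, 90, 15 min; longest is 90.

90 minutes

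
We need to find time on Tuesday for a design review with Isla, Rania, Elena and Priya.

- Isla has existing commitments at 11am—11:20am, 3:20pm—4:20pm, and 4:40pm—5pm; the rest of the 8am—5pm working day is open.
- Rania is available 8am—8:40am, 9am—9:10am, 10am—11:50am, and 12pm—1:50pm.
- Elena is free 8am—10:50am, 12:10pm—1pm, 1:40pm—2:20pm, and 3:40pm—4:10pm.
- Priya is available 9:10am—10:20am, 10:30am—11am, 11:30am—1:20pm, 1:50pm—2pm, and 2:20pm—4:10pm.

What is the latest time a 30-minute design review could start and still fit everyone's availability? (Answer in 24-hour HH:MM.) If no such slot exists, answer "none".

12:30

Isla free within 08:00–17:00: 08:00–11:00, 11:20–15:20, 16:20–16:40.
Isla ∩ Rania: 08:00–08:40, 09:00–09:10, 10:00–11:00, 11:20–11:50, 12:00–13:50.
Isla ∩ Rania ∩ Elena: 08:00–08:40, 09:00–09:10, 10:00–10:50, 12:10–13:00, 13:40–13:50.
Isla ∩ Rania ∩ Elena ∩ Priya: 10:00–10:20, 10:30–10:50, 12:10–13:00.
Windows ≥ 30 min: 12:10–13:00.
Latest start in the last window 12:10–13:00 is 13:00 − 30 min = 12:30.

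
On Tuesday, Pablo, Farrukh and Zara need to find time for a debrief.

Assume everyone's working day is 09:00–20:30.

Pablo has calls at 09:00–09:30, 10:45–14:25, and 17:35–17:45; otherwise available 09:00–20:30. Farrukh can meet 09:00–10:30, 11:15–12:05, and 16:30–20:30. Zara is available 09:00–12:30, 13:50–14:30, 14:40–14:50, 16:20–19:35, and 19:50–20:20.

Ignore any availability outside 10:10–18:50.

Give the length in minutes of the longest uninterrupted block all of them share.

Pablo free within 09:00–20:30: 09:30–10:45, 14:25–17:35, 17:45–20:30.
Pablo ∩ Farrukh: 09:30–10:30, 16:30–17:35, 17:45–20:30.
Pablo ∩ Farrukh ∩ Zara: 09:30–10:30, 16:30–17:35, 17:45–19:35, 19:50–20:20.
Restricted to 10:10–18:50: 10:10–10:30, 16:30–17:35, 17:45–18:50.
Common window lengths: 20, 65, 65 min; longest is 65.

65 minutes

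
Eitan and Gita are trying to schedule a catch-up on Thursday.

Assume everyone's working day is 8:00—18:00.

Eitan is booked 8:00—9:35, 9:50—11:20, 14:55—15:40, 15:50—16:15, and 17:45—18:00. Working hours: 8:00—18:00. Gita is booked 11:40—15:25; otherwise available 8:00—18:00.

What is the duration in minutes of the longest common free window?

90 minutes

Eitan free within 08:00–18:00: 09:35–09:50, 11:20–14:55, 15:40–15:50, 16:15–17:45.
Gita free within 08:00–18:00: 08:00–11:40, 15:25–18:00.
Eitan ∩ Gita: 09:35–09:50, 11:20–11:40, 15:40–15:50, 16:15–17:45.
Common window lengths: 15, 20, 10, 90 min; longest is 90.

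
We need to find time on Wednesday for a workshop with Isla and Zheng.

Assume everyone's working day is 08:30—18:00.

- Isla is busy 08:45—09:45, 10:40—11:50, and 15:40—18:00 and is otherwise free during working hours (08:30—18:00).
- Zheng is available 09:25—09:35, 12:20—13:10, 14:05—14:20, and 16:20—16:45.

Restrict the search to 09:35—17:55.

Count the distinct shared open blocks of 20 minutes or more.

1

Isla free within 08:30–18:00: 08:30–08:45, 09:45–10:40, 11:50–15:40.
Isla ∩ Zheng: 12:20–13:10, 14:05–14:20.
Restricted to 09:35–17:55: 12:20–13:10, 14:05–14:20.
Windows ≥ 20 min: 12:20–13:10.
That's 1 window.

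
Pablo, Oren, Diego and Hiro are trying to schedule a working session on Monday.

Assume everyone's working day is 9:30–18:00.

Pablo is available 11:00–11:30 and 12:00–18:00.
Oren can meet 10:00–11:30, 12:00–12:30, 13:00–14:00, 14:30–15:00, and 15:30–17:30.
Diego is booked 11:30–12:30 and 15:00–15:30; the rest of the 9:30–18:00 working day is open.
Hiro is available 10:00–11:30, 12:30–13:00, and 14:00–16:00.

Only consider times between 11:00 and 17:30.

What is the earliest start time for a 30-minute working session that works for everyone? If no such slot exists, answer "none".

Diego free within 09:30–18:00: 09:30–11:30, 12:30–15:00, 15:30–18:00.
Pablo ∩ Oren: 11:00–11:30, 12:00–12:30, 13:00–14:00, 14:30–15:00, 15:30–17:30.
Pablo ∩ Oren ∩ Diego: 11:00–11:30, 13:00–14:00, 14:30–15:00, 15:30–17:30.
Pablo ∩ Oren ∩ Diego ∩ Hiro: 11:00–11:30, 14:30–15:00, 15:30–16:00.
Restricted to 11:00–17:30: 11:00–11:30, 14:30–15:00, 15:30–16:00.
Windows ≥ 30 min: 11:00–11:30, 14:30–15:00, 15:30–16:00.
Earliest such window starts at 11:00.

11:00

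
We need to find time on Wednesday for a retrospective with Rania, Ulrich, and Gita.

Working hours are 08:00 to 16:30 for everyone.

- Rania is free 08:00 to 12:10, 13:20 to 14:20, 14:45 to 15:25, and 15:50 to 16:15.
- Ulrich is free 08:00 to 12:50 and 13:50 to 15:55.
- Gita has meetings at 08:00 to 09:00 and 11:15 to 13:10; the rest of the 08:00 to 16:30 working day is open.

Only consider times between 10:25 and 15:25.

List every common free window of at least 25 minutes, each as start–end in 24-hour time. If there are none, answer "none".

10:25–11:15, 13:50–14:20, 14:45–15:25

Gita free within 08:00–16:30: 09:00–11:15, 13:10–16:30.
Rania ∩ Ulrich: 08:00–12:10, 13:50–14:20, 14:45–15:25, 15:50–15:55.
Rania ∩ Ulrich ∩ Gita: 09:00–11:15, 13:50–14:20, 14:45–15:25, 15:50–15:55.
Restricted to 10:25–15:25: 10:25–11:15, 13:50–14:20, 14:45–15:25.
Windows ≥ 25 min: 10:25–11:15, 13:50–14:20, 14:45–15:25.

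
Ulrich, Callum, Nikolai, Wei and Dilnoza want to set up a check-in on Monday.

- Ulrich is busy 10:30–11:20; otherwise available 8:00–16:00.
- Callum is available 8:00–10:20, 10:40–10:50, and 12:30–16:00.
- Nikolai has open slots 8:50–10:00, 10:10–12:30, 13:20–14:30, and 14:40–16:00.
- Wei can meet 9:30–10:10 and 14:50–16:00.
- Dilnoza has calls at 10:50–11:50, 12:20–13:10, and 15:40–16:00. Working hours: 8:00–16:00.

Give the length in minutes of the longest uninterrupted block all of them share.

50 minutes

Ulrich free within 08:00–16:00: 08:00–10:30, 11:20–16:00.
Dilnoza free within 08:00–16:00: 08:00–10:50, 11:50–12:20, 13:10–15:40.
Ulrich ∩ Callum: 08:00–10:20, 12:30–16:00.
Ulrich ∩ Callum ∩ Nikolai: 08:50–10:00, 10:10–10:20, 13:20–14:30, 14:40–16:00.
Ulrich ∩ Callum ∩ Nikolai ∩ Wei: 09:30–10:00, 14:50–16:00.
Ulrich ∩ Callum ∩ Nikolai ∩ Wei ∩ Dilnoza: 09:30–10:00, 14:50–15:40.
Common window lengths: 30, 50 min; longest is 50.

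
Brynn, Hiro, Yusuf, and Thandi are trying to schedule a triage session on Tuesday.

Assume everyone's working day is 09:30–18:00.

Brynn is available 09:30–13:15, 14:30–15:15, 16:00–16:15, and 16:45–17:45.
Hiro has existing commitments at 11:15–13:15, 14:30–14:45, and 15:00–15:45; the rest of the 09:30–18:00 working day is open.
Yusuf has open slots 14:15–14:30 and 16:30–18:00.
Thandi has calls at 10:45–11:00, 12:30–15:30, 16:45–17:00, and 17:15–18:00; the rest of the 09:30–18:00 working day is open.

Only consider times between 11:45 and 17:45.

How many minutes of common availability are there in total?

Hiro free within 09:30–18:00: 09:30–11:15, 13:15–14:30, 14:45–15:00, 15:45–18:00.
Thandi free within 09:30–18:00: 09:30–10:45, 11:00–12:30, 15:30–16:45, 17:00–17:15.
Brynn ∩ Hiro: 09:30–11:15, 14:45–15:00, 16:00–16:15, 16:45–17:45.
Brynn ∩ Hiro ∩ Yusuf: 16:45–17:45.
Brynn ∩ Hiro ∩ Yusuf ∩ Thandi: 17:00–17:15.
Restricted to 11:45–17:45: 17:00–17:15.
Total common minutes: 15.

15 minutes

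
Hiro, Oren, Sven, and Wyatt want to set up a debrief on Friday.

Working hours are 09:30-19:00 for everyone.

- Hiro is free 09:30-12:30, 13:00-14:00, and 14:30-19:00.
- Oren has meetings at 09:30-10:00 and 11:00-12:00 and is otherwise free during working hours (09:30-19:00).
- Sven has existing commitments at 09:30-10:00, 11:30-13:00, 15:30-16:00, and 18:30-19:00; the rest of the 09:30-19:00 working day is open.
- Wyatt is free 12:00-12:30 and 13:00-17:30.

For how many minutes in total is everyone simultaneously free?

Oren free within 09:30–19:00: 10:00–11:00, 12:00–19:00.
Sven free within 09:30–19:00: 10:00–11:30, 13:00–15:30, 16:00–18:30.
Hiro ∩ Oren: 10:00–11:00, 12:00–12:30, 13:00–14:00, 14:30–19:00.
Hiro ∩ Oren ∩ Sven: 10:00–11:00, 13:00–14:00, 14:30–15:30, 16:00–18:30.
Hiro ∩ Oren ∩ Sven ∩ Wyatt: 13:00–14:00, 14:30–15:30, 16:00–17:30.
Total common minutes: 60 + 60 + 90 = 210.

210 minutes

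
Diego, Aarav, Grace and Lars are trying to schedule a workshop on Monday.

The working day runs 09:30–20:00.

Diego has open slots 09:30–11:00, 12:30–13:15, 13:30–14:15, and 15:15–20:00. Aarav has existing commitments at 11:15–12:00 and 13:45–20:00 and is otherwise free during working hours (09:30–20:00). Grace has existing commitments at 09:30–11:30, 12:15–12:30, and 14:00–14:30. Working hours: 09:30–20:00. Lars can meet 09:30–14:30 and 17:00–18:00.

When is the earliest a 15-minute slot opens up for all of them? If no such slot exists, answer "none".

Aarav free within 09:30–20:00: 09:30–11:15, 12:00–13:45.
Grace free within 09:30–20:00: 11:30–12:15, 12:30–14:00, 14:30–20:00.
Diego ∩ Aarav: 09:30–11:00, 12:30–13:15, 13:30–13:45.
Diego ∩ Aarav ∩ Grace: 12:30–13:15, 13:30–13:45.
Diego ∩ Aarav ∩ Grace ∩ Lars: 12:30–13:15, 13:30–13:45.
Windows ≥ 15 min: 12:30–13:15, 13:30–13:45.
Earliest such window starts at 12:30.

12:30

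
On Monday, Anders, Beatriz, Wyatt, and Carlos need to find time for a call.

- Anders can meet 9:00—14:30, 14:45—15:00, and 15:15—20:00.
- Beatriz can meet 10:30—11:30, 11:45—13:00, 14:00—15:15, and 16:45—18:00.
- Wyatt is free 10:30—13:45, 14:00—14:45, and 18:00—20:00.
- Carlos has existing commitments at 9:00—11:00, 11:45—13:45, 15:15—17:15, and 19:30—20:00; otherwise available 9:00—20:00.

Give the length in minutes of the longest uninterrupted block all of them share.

30 minutes

Carlos free within 09:00–20:00: 11:00–11:45, 13:45–15:15, 17:15–19:30.
Anders ∩ Beatriz: 10:30–11:30, 11:45–13:00, 14:00–14:30, 14:45–15:00, 16:45–18:00.
Anders ∩ Beatriz ∩ Wyatt: 10:30–11:30, 11:45–13:00, 14:00–14:30.
Anders ∩ Beatriz ∩ Wyatt ∩ Carlos: 11:00–11:30, 14:00–14:30.
Common window lengths: 30, 30 min; longest is 30.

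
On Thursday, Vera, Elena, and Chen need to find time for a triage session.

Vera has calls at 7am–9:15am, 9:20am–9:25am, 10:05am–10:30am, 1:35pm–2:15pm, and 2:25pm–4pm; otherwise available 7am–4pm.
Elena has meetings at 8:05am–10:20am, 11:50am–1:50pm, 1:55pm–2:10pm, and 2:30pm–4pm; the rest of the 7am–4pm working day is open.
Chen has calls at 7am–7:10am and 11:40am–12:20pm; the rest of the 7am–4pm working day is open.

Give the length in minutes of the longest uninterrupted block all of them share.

70 minutes

Vera free within 07:00–16:00: 09:15–09:20, 09:25–10:05, 10:30–13:35, 14:15–14:25.
Elena free within 07:00–16:00: 07:00–08:05, 10:20–11:50, 13:50–13:55, 14:10–14:30.
Chen free within 07:00–16:00: 07:10–11:40, 12:20–16:00.
Vera ∩ Elena: 10:30–11:50, 14:15–14:25.
Vera ∩ Elena ∩ Chen: 10:30–11:40, 14:15–14:25.
Common window lengths: 70, 10 min; longest is 70.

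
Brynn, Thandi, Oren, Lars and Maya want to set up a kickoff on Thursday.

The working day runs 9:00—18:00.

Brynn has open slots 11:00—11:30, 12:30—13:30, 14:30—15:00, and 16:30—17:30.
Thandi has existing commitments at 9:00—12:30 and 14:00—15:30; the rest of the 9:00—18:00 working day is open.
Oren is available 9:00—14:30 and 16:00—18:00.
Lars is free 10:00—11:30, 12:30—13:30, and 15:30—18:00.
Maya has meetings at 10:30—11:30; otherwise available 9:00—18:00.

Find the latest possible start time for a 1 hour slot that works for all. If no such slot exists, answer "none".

Thandi free within 09:00–18:00: 12:30–14:00, 15:30–18:00.
Maya free within 09:00–18:00: 09:00–10:30, 11:30–18:00.
Brynn ∩ Thandi: 12:30–13:30, 16:30–17:30.
Brynn ∩ Thandi ∩ Oren: 12:30–13:30, 16:30–17:30.
Brynn ∩ Thandi ∩ Oren ∩ Lars: 12:30–13:30, 16:30–17:30.
Brynn ∩ Thandi ∩ Oren ∩ Lars ∩ Maya: 12:30–13:30, 16:30–17:30.
Windows ≥ 60 min: 12:30–13:30, 16:30–17:30.
Latest start in the last window 16:30–17:30 is 17:30 − 60 min = 16:30.

16:30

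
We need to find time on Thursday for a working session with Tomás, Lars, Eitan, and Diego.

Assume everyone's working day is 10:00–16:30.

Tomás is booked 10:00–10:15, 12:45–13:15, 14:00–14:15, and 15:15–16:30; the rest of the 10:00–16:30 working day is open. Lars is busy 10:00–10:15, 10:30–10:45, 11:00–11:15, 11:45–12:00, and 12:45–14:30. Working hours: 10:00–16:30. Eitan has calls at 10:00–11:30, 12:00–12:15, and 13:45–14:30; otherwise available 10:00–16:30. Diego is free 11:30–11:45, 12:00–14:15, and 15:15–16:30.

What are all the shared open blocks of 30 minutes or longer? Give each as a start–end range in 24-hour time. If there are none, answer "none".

Tomás free within 10:00–16:30: 10:15–12:45, 13:15–14:00, 14:15–15:15.
Lars free within 10:00–16:30: 10:15–10:30, 10:45–11:00, 11:15–11:45, 12:00–12:45, 14:30–16:30.
Eitan free within 10:00–16:30: 11:30–12:00, 12:15–13:45, 14:30–16:30.
Tomás ∩ Lars: 10:15–10:30, 10:45–11:00, 11:15–11:45, 12:00–12:45, 14:30–15:15.
Tomás ∩ Lars ∩ Eitan: 11:30–11:45, 12:15–12:45, 14:30–15:15.
Tomás ∩ Lars ∩ Eitan ∩ Diego: 11:30–11:45, 12:15–12:45.
Windows ≥ 30 min: 12:15–12:45.

12:15–12:45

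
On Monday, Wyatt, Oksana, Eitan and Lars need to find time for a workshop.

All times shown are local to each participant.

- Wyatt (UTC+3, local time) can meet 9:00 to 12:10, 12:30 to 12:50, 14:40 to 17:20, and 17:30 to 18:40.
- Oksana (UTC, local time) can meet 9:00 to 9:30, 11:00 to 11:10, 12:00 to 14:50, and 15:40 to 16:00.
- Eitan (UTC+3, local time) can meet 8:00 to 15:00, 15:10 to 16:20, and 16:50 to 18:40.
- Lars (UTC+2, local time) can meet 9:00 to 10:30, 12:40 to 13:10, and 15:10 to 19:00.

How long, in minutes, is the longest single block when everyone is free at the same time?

Wyatt → UTC: 06:00–09:10, 09:30–09:50, 11:40–14:20, 14:30–15:40.
Oksana → UTC: 09:00–09:30, 11:00–11:10, 12:00–14:50, 15:40–16:00.
Eitan → UTC: 05:00–12:00, 12:10–13:20, 13:50–15:40.
Lars → UTC: 07:00–08:30, 10:40–11:10, 13:10–17:00.
Wyatt ∩ Oksana: 09:00–09:10, 12:00–14:20, 14:30–14:50.
Wyatt ∩ Oksana ∩ Eitan: 09:00–09:10, 12:10–13:20, 13:50–14:20, 14:30–14:50.
Wyatt ∩ Oksana ∩ Eitan ∩ Lars: 13:10–13:20, 13:50–14:20, 14:30–14:50.
Common window lengths: 10, 30, 20 min; longest is 30.

30 minutes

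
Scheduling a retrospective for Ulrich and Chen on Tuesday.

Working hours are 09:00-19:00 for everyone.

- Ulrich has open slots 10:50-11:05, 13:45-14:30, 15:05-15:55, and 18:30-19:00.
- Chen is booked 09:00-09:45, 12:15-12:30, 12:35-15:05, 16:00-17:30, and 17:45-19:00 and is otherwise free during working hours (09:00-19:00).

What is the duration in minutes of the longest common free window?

Chen free within 09:00–19:00: 09:45–12:15, 12:30–12:35, 15:05–16:00, 17:30–17:45.
Ulrich ∩ Chen: 10:50–11:05, 15:05–15:55.
Common window lengths: 15, 50 min; longest is 50.

50 minutes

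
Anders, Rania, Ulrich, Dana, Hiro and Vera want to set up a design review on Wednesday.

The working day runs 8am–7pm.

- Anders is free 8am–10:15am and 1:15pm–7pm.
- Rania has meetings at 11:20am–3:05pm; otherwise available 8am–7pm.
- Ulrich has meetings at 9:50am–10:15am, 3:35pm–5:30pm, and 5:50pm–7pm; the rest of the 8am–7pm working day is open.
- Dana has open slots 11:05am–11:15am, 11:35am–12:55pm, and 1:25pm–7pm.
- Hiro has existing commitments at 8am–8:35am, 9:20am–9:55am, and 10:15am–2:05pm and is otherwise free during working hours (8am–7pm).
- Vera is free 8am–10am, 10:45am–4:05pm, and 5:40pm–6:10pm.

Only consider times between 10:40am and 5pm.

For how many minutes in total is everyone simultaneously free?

Rania free within 08:00–19:00: 08:00–11:20, 15:05–19:00.
Ulrich free within 08:00–19:00: 08:00–09:50, 10:15–15:35, 17:30–17:50.
Hiro free within 08:00–19:00: 08:35–09:20, 09:55–10:15, 14:05–19:00.
Anders ∩ Rania: 08:00–10:15, 15:05–19:00.
Anders ∩ Rania ∩ Ulrich: 08:00–09:50, 15:05–15:35, 17:30–17:50.
Anders ∩ Rania ∩ Ulrich ∩ Dana: 15:05–15:35, 17:30–17:50.
Anders ∩ Rania ∩ Ulrich ∩ Dana ∩ Hiro: 15:05–15:35, 17:30–17:50.
Anders ∩ Rania ∩ Ulrich ∩ Dana ∩ Hiro ∩ Vera: 15:05–15:35, 17:40–17:50.
Restricted to 10:40–17:00: 15:05–15:35.
Total common minutes: 30.

30 minutes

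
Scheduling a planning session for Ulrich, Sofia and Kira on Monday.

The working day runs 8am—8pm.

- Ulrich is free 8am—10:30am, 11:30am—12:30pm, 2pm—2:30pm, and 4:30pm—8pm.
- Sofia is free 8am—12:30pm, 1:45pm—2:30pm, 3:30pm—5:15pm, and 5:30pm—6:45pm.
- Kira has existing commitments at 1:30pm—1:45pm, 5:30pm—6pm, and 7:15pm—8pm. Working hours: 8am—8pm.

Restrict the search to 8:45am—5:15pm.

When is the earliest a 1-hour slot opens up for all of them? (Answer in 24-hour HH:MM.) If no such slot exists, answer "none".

08:45

Kira free within 08:00–20:00: 08:00–13:30, 13:45–17:30, 18:00–19:15.
Ulrich ∩ Sofia: 08:00–10:30, 11:30–12:30, 14:00–14:30, 16:30–17:15, 17:30–18:45.
Ulrich ∩ Sofia ∩ Kira: 08:00–10:30, 11:30–12:30, 14:00–14:30, 16:30–17:15, 18:00–18:45.
Restricted to 08:45–17:15: 08:45–10:30, 11:30–12:30, 14:00–14:30, 16:30–17:15.
Windows ≥ 60 min: 08:45–10:30, 11:30–12:30.
Earliest such window starts at 08:45.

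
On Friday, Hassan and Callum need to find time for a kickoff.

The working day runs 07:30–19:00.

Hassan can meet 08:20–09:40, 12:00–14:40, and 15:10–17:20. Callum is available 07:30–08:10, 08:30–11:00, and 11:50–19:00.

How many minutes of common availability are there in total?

360 minutes

Hassan ∩ Callum: 08:30–09:40, 12:00–14:40, 15:10–17:20.
Total common minutes: 70 + 160 + 130 = 360.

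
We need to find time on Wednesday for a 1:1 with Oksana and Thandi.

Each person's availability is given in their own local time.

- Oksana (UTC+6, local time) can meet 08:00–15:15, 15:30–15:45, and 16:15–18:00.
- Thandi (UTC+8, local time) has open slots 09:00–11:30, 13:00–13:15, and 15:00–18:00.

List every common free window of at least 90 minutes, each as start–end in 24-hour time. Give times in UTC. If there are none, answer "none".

02:00–03:30, 07:00–09:15

Oksana → UTC: 02:00–09:15, 09:30–09:45, 10:15–12:00.
Thandi → UTC: 01:00–03:30, 05:00–05:15, 07:00–10:00.
Oksana ∩ Thandi: 02:00–03:30, 05:00–05:15, 07:00–09:15, 09:30–09:45.
Windows ≥ 90 min: 02:00–03:30, 07:00–09:15.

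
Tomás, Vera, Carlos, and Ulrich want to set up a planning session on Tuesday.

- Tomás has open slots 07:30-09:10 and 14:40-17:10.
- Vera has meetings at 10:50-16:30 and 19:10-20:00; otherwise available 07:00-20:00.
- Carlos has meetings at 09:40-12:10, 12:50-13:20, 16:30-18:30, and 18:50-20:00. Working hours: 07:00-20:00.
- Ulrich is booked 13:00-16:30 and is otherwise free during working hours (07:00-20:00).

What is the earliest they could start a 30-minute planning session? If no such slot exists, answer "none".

Vera free within 07:00–20:00: 07:00–10:50, 16:30–19:10.
Carlos free within 07:00–20:00: 07:00–09:40, 12:10–12:50, 13:20–16:30, 18:30–18:50.
Ulrich free within 07:00–20:00: 07:00–13:00, 16:30–20:00.
Tomás ∩ Vera: 07:30–09:10, 16:30–17:10.
Tomás ∩ Vera ∩ Carlos: 07:30–09:10.
Tomás ∩ Vera ∩ Carlos ∩ Ulrich: 07:30–09:10.
Windows ≥ 30 min: 07:30–09:10.
Earliest such window starts at 07:30.

07:30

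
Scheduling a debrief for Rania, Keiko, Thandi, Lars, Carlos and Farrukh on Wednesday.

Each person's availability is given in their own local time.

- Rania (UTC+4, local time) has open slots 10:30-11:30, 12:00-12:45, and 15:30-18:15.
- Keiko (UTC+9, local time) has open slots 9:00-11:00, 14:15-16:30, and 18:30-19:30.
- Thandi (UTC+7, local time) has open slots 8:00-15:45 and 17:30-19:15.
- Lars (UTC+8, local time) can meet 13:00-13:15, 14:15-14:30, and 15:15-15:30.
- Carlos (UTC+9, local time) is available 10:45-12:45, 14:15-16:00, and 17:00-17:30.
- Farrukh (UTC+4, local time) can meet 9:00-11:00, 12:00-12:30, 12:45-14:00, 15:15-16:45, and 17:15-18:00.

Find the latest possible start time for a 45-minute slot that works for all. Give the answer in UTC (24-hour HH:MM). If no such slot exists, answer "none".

Rania → UTC: 06:30–07:30, 08:00–08:45, 11:30–14:15.
Keiko → UTC: 00:00–02:00, 05:15–07:30, 09:30–10:30.
Thandi → UTC: 01:00–08:45, 10:30–12:15.
Lars → UTC: 05:00–05:15, 06:15–06:30, 07:15–07:30.
Carlos → UTC: 01:45–03:45, 05:15–07:00, 08:00–08:30.
Farrukh → UTC: 05:00–07:00, 08:00–08:30, 08:45–10:00, 11:15–12:45, 13:15–14:00.
Rania ∩ Keiko: 06:30–07:30.
Rania ∩ Keiko ∩ Thandi: 06:30–07:30.
Rania ∩ Keiko ∩ Thandi ∩ Lars: 07:15–07:30.
Rania ∩ Keiko ∩ Thandi ∩ Lars ∩ Carlos: (none).
Rania ∩ Keiko ∩ Thandi ∩ Lars ∩ Carlos ∩ Farrukh: (none).
Windows ≥ 45 min: (none).

none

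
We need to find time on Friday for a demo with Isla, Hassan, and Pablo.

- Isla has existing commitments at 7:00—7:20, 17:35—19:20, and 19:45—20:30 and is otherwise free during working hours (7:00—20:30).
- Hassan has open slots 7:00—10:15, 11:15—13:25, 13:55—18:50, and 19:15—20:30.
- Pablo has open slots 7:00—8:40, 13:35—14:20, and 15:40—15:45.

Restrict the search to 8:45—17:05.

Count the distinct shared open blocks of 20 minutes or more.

1

Isla free within 07:00–20:30: 07:20–17:35, 19:20–19:45.
Isla ∩ Hassan: 07:20–10:15, 11:15–13:25, 13:55–17:35, 19:20–19:45.
Isla ∩ Hassan ∩ Pablo: 07:20–08:40, 13:55–14:20, 15:40–15:45.
Restricted to 08:45–17:05: 13:55–14:20, 15:40–15:45.
Windows ≥ 20 min: 13:55–14:20.
That's 1 window.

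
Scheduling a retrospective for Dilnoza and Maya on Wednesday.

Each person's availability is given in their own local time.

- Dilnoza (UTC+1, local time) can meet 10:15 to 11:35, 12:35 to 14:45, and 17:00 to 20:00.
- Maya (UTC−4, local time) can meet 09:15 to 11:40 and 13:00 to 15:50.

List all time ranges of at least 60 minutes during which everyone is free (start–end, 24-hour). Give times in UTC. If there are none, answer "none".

Dilnoza → UTC: 09:15–10:35, 11:35–13:45, 16:00–19:00.
Maya → UTC: 13:15–15:40, 17:00–19:50.
Dilnoza ∩ Maya: 13:15–13:45, 17:00–19:00.
Windows ≥ 60 min: 17:00–19:00.

17:00–19:00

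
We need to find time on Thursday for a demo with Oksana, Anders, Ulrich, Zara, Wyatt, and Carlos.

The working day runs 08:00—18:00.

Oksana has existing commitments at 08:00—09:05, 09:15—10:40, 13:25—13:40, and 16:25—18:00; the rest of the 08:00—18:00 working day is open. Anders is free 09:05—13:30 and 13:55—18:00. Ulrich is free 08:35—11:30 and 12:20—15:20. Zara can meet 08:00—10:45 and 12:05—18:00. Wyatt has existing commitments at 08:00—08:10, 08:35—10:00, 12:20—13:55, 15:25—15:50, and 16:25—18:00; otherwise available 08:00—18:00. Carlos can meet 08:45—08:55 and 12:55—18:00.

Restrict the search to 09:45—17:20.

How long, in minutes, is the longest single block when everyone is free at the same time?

Oksana free within 08:00–18:00: 09:05–09:15, 10:40–13:25, 13:40–16:25.
Wyatt free within 08:00–18:00: 08:10–08:35, 10:00–12:20, 13:55–15:25, 15:50–16:25.
Oksana ∩ Anders: 09:05–09:15, 10:40–13:25, 13:55–16:25.
Oksana ∩ Anders ∩ Ulrich: 09:05–09:15, 10:40–11:30, 12:20–13:25, 13:55–15:20.
Oksana ∩ Anders ∩ Ulrich ∩ Zara: 09:05–09:15, 10:40–10:45, 12:20–13:25, 13:55–15:20.
Oksana ∩ Anders ∩ Ulrich ∩ Zara ∩ Wyatt: 10:40–10:45, 13:55–15:20.
Oksana ∩ Anders ∩ Ulrich ∩ Zara ∩ Wyatt ∩ Carlos: 13:55–15:20.
Restricted to 09:45–17:20: 13:55–15:20.
Single common window of 85 minutes.

85 minutes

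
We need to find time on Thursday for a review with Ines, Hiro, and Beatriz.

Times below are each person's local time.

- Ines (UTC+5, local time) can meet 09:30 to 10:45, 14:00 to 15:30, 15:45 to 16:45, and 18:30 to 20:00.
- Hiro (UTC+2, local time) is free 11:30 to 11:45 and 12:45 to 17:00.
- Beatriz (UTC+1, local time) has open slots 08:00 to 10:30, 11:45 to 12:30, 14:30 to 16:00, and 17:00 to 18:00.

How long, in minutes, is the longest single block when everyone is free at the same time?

90 minutes

Ines → UTC: 04:30–05:45, 09:00–10:30, 10:45–11:45, 13:30–15:00.
Hiro → UTC: 09:30–09:45, 10:45–15:00.
Beatriz → UTC: 07:00–09:30, 10:45–11:30, 13:30–15:00, 16:00–17:00.
Ines ∩ Hiro: 09:30–09:45, 10:45–11:45, 13:30–15:00.
Ines ∩ Hiro ∩ Beatriz: 10:45–11:30, 13:30–15:00.
Common window lengths: 45, 90 min; longest is 90.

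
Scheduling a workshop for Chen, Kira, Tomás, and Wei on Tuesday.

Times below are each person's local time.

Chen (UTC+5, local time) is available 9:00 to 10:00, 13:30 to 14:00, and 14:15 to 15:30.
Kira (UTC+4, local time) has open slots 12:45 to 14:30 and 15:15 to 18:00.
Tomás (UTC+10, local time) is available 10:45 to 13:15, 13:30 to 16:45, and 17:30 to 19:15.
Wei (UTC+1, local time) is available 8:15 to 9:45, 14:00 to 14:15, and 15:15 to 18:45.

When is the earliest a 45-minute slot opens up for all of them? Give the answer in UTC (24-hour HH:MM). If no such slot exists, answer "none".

none

Chen → UTC: 04:00–05:00, 08:30–09:00, 09:15–10:30.
Kira → UTC: 08:45–10:30, 11:15–14:00.
Tomás → UTC: 00:45–03:15, 03:30–06:45, 07:30–09:15.
Wei → UTC: 07:15–08:45, 13:00–13:15, 14:15–17:45.
Chen ∩ Kira: 08:45–09:00, 09:15–10:30.
Chen ∩ Kira ∩ Tomás: 08:45–09:00.
Chen ∩ Kira ∩ Tomás ∩ Wei: (none).
Windows ≥ 45 min: (none).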